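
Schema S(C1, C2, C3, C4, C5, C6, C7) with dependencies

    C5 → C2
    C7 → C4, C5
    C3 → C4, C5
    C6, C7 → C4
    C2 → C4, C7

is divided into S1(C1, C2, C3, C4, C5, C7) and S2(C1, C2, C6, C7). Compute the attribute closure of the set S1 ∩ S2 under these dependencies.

C1, C2, C4, C5, C7

S1 ∩ S2 = {C1, C2, C7}.
C7 → C4, C5 applies, adding C4, C5
Closure: {C1, C2, C4, C5, C7}.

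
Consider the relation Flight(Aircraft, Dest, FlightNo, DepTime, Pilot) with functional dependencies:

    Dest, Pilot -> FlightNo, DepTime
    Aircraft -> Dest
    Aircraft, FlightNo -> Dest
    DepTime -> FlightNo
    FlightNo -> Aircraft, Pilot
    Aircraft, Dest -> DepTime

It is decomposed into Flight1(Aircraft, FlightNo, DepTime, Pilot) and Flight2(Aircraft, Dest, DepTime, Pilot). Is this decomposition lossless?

Common attributes: Flight1 ∩ Flight2 = {Aircraft, DepTime, Pilot}.
Closure of {Aircraft, DepTime, Pilot}: Aircraft → Dest applies, adding Dest; DepTime → FlightNo applies, adding FlightNo. So (Aircraft, DepTime, Pilot)⁺ = {Aircraft, Dest, FlightNo, DepTime, Pilot}.
This closure contains every attribute of Flight1, so Flight1 ∩ Flight2 → Flight1. The join is lossless.

Yes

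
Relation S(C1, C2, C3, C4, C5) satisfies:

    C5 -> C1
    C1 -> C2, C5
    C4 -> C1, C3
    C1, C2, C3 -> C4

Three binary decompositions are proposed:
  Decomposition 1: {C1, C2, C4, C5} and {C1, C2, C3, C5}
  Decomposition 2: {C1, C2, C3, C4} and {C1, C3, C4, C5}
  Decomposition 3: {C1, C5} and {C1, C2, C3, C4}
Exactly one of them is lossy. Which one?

Decomposition 1

Decomposition 1: common = {C1, C2, C5}, closure = {C1, C2, C5} → lossy.
Decomposition 2: common = {C1, C3, C4}, closure = {C1, C2, C3, C4, C5} → lossless.
Decomposition 3: common = {C1}, closure = {C1, C2, C5} → lossless.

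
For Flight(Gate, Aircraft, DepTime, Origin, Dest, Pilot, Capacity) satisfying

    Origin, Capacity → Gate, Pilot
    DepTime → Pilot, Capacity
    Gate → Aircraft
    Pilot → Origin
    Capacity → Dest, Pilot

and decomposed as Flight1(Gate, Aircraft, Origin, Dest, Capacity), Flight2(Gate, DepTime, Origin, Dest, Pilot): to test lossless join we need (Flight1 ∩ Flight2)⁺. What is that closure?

Gate, Aircraft, Origin, Dest

Flight1 ∩ Flight2 = {Gate, Origin, Dest}.
Gate → Aircraft applies, adding Aircraft
Closure: {Gate, Aircraft, Origin, Dest}.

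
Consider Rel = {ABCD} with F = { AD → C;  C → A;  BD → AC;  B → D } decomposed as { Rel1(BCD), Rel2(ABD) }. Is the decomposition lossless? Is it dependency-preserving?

lossless but not dependency-preserving

Lossless test: (BD)⁺ = {ABCD}, which contains all of one fragment — lossless.
Dependency preservation: the restricted closure of {AD} across the fragments never reaches {C}, so AD → C cannot be enforced without a join — not preserved.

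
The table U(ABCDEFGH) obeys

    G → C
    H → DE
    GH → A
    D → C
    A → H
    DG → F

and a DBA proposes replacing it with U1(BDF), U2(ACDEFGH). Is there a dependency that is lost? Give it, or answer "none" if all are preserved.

G → C lies within U2.
H → DE lies within U2.
GH → A lies within U2.
D → C lies within U2.
A → H lies within U2.
DG → F lies within U2.
Every dependency is enforceable on the fragments, so the decomposition is dependency-preserving.

none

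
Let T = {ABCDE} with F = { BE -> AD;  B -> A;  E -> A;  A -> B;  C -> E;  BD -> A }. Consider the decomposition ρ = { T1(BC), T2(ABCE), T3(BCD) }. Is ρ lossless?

Yes

Chase test. Columns are ABCDE; row i has aⱼ where attribute j ∈ Ti, else bᵢⱼ.
Initial tableau (one row per fragment):
  row 1: b11 a2 a3 b14 b15
  row 2: a1 a2 a3 b24 a5
  row 3: b31 a2 a3 a4 b35
Rows 1 and 2 agree on B; apply B→A and equate their A entries.
Rows 1 and 3 agree on B; apply B→A and equate their A entries.
Rows 1 and 2 agree on C; apply C→E and equate their E entries.
Rows 1 and 3 agree on C; apply C→E and equate their E entries.
Rows 1 and 2 agree on BE; apply BE→AD and equate their AD entries.
Rows 1 and 3 agree on BE; apply BE→AD and equate their AD entries.
Row 1 is now all distinguished symbols — the join is lossless.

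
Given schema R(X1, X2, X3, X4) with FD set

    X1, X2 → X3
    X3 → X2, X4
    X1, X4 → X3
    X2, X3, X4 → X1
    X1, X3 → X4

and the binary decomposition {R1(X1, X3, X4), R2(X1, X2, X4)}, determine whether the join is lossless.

Common attributes: R1 ∩ R2 = {X1, X4}.
Closure of {X1, X4}: X1, X4 → X3 applies, adding X3; X3 → X2, X4 applies, adding X2. So (X1, X4)⁺ = {X1, X2, X3, X4}.
This closure contains every attribute of R1, so R1 ∩ R2 → R1. The join is lossless.

Yes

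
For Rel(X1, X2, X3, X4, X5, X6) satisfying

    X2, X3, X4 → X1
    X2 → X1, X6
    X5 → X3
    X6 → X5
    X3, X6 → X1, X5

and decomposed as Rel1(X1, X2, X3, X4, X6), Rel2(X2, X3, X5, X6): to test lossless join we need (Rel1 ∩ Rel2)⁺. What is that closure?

X1, X2, X3, X5, X6

Rel1 ∩ Rel2 = {X2, X3, X6}.
X2 → X1, X6 applies, adding X1
X6 → X5 applies, adding X5
Closure: {X1, X2, X3, X5, X6}.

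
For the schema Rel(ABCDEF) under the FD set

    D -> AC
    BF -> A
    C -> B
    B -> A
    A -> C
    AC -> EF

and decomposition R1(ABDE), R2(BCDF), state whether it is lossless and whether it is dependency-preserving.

lossless and dependency-preserving

Lossless test: (BD)⁺ = {ABCDEF}, which contains all of one fragment — lossless.
Dependency preservation: D → AC; BF → A; A → C; AC → EF are not contained in any single fragment, but the restricted closure of each left-hand side across the fragments still reaches the right-hand side; the remaining FDs each lie inside some fragment. All dependencies are preserved.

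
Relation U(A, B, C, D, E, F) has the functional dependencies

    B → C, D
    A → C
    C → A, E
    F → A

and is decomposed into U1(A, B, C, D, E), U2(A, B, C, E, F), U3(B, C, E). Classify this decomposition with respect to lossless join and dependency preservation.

lossless and dependency-preserving

Lossless test (chase): Rows 1 and 2 agree on B; apply B→C, D and equate their C, D entries. Rows 1 and 3 agree on B; apply B→C, D and equate their C, D entries. Rows 1 and 3 agree on C; apply C→A, E and equate their A, E entries. Row 2 is now all distinguished symbols — the join is lossless.
Dependency preservation: every FD's attributes lie within a single fragment, so each can be enforced locally — preserved.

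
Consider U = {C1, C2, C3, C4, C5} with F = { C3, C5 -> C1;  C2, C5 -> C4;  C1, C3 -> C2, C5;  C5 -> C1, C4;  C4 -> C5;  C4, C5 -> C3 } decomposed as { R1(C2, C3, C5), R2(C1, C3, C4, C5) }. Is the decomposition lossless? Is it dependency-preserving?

lossless and dependency-preserving

Lossless test: (C3, C5)⁺ = {C1, C2, C3, C4, C5}, which contains all of one fragment — lossless.
Dependency preservation: C2, C5 → C4; C1, C3 → C2, C5 are not contained in any single fragment, but the restricted closure of each left-hand side across the fragments still reaches the right-hand side; the remaining FDs each lie inside some fragment. All dependencies are preserved.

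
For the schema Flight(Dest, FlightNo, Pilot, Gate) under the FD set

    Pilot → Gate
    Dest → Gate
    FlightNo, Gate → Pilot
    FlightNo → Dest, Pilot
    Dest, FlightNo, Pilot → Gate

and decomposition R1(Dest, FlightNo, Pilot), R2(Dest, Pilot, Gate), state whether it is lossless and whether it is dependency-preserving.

lossless and dependency-preserving

Lossless test: (Dest, Pilot)⁺ = {Dest, Pilot, Gate}, which contains all of one fragment — lossless.
Dependency preservation: FlightNo, Gate → Pilot; Dest, FlightNo, Pilot → Gate are not contained in any single fragment, but the restricted closure of each left-hand side across the fragments still reaches the right-hand side; the remaining FDs each lie inside some fragment. All dependencies are preserved.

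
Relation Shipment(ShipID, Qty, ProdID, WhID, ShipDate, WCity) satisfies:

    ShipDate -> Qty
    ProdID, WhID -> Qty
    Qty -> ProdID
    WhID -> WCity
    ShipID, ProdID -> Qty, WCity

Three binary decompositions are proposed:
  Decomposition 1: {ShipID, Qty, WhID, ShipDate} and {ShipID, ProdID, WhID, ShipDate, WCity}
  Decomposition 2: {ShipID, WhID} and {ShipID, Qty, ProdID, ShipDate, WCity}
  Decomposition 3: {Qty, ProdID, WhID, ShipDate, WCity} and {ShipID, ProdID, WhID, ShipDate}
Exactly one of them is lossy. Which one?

Decomposition 1: common = {ShipID, WhID, ShipDate}, closure = {ShipID, Qty, ProdID, WhID, ShipDate, WCity} → lossless.
Decomposition 2: common = {ShipID}, closure = {ShipID} → lossy.
Decomposition 3: common = {ProdID, WhID, ShipDate}, closure = {Qty, ProdID, WhID, ShipDate, WCity} → lossless.

Decomposition 2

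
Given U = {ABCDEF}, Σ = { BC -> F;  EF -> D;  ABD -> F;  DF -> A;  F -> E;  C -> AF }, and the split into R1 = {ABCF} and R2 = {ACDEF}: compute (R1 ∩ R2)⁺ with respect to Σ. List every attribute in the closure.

R1 ∩ R2 = {ACF}.
F → E applies, adding E
EF → D applies, adding D
Closure: {ACDEF}.

ACDEF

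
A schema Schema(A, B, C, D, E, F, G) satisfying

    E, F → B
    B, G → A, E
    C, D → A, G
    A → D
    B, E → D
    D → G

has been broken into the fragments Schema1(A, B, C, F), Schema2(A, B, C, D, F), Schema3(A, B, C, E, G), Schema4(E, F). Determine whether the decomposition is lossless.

Yes

Chase test. Columns are A, B, C, D, E, F, G; row i has aⱼ where attribute j ∈ Schemai, else bᵢⱼ.
Initial tableau (one row per fragment):
  row 1: a1 a2 a3 b14 b15 a6 b17
  row 2: a1 a2 a3 a4 b25 a6 b27
  row 3: a1 a2 a3 b34 a5 b36 a7
  row 4: b41 b42 b43 b44 a5 a6 b47
Rows 1 and 2 agree on A; apply A→D and equate their D entries.
Rows 1 and 3 agree on A; apply A→D and equate their D entries.
Rows 1 and 2 agree on D; apply D→G and equate their G entries.
Rows 1 and 3 agree on D; apply D→G and equate their G entries.
Rows 1 and 2 agree on B, G; apply B, G→A, E and equate their A, E entries.
Rows 1 and 3 agree on B, G; apply B, G→A, E and equate their A, E entries.
Rows 1 and 4 agree on E, F; apply E, F→B and equate their B entries.
Rows 1 and 4 agree on B, E; apply B, E→D and equate their D entries.
Rows 1 and 4 agree on D; apply D→G and equate their G entries.
Rows 1 and 4 agree on B, G; apply B, G→A, E and equate their A, E entries.
Row 1 is now all distinguished symbols — the join is lossless.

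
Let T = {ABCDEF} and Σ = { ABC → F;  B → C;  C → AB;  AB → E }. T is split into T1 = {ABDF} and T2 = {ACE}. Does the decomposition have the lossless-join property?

No

Common attributes: T1 ∩ T2 = {A}.
No dependency enlarges {A}, so (A)⁺ = {A}.
The closure contains neither all of T1 = {ABDF} nor all of T2 = {ACE}, so the common attributes are not a superkey of either fragment. The join is lossy.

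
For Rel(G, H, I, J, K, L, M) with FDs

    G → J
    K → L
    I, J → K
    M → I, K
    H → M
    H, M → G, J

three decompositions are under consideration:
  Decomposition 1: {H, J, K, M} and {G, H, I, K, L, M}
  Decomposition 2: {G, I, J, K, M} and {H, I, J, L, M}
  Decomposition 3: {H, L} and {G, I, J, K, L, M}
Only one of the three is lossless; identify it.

Decomposition 1

Decomposition 1: common = {H, K, M}, closure = {G, H, I, J, K, L, M} → lossless.
Decomposition 2: common = {I, J, M}, closure = {I, J, K, L, M} → lossy.
Decomposition 3: common = {L}, closure = {L} → lossy.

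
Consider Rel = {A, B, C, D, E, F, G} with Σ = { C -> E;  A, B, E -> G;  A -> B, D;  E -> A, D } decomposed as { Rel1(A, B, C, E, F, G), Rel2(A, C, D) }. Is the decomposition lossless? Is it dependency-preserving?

lossless and dependency-preserving

Lossless test: (A, C)⁺ = {A, B, C, D, E, G}, which contains all of one fragment — lossless.
Dependency preservation: A → B, D; E → A, D are not contained in any single fragment, but the restricted closure of each left-hand side across the fragments still reaches the right-hand side; the remaining FDs each lie inside some fragment. All dependencies are preserved.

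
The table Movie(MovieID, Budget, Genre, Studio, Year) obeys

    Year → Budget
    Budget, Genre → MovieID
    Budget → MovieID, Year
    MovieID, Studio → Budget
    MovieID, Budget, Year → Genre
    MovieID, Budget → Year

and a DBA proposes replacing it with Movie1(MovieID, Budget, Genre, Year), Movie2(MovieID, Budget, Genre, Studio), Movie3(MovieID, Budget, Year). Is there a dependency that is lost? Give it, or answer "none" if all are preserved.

Year → Budget lies within Movie1.
Budget, Genre → MovieID lies within Movie1.
Budget → MovieID, Year lies within Movie1.
MovieID, Studio → Budget lies within Movie2.
MovieID, Budget, Year → Genre lies within Movie1.
MovieID, Budget → Year lies within Movie1.
Every dependency is enforceable on the fragments, so the decomposition is dependency-preserving.

none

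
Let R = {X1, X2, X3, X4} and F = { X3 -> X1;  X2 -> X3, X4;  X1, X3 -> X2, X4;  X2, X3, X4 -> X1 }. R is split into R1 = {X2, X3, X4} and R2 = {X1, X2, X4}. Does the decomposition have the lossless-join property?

Yes

Common attributes: R1 ∩ R2 = {X2, X4}.
Closure of {X2, X4}: X2 → X3, X4 applies, adding X3; X2, X3, X4 → X1 applies, adding X1. So (X2, X4)⁺ = {X1, X2, X3, X4}.
This closure contains every attribute of R1, so R1 ∩ R2 → R1. The join is lossless.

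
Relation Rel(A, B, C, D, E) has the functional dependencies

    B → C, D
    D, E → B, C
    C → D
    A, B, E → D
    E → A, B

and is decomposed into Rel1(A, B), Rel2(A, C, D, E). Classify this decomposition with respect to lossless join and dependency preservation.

Lossless test: (A)⁺ = {A}, which is a superkey of neither fragment — lossy.
Dependency preservation: the restricted closure of {B} across the fragments never reaches {C, D}, so B → C, D cannot be enforced without a join — not preserved.

lossy and not dependency-preserving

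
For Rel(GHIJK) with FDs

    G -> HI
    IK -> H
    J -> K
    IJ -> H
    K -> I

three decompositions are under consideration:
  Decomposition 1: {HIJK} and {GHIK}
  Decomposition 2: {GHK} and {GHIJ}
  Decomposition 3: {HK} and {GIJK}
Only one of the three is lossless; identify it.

Decomposition 1: common = {HIK}, closure = {HIK} → lossy.
Decomposition 2: common = {GH}, closure = {GHI} → lossy.
Decomposition 3: common = {K}, closure = {HIK} → lossless.

Decomposition 3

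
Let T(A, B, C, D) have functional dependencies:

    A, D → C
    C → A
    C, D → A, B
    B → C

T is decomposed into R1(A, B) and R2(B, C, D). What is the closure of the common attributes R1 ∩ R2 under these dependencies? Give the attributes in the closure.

R1 ∩ R2 = {B}.
B → C applies, adding C
C → A applies, adding A
Closure: {A, B, C}.

A, B, C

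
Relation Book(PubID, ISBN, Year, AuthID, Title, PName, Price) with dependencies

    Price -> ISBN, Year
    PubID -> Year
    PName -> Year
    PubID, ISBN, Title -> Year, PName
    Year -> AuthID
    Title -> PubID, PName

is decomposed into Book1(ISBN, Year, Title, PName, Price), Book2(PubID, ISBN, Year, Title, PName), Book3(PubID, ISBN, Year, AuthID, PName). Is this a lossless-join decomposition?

Yes

Chase test. Columns are PubID, ISBN, Year, AuthID, Title, PName, Price; row i has aⱼ where attribute j ∈ Booki, else bᵢⱼ.
Initial tableau (one row per fragment):
  row 1: b11 a2 a3 b14 a5 a6 a7
  row 2: a1 a2 a3 b24 a5 a6 b27
  row 3: a1 a2 a3 a4 b35 a6 b37
Rows 1 and 2 agree on Year; apply Year→AuthID and equate their AuthID entries.
Rows 1 and 3 agree on Year; apply Year→AuthID and equate their AuthID entries.
Rows 1 and 2 agree on Title; apply Title→PubID, PName and equate their PubID, PName entries.
Row 1 is now all distinguished symbols — the join is lossless.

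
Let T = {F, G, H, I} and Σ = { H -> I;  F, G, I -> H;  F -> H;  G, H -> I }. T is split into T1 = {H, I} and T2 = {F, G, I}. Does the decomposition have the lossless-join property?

No

Common attributes: T1 ∩ T2 = {I}.
No dependency enlarges {I}, so (I)⁺ = {I}.
The closure contains neither all of T1 = {H, I} nor all of T2 = {F, G, I}, so the common attributes are not a superkey of either fragment. The join is lossy.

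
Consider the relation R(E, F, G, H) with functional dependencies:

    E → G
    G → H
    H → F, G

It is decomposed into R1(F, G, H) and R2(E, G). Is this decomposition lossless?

Yes

Common attributes: R1 ∩ R2 = {G}.
Closure of {G}: G → H applies, adding H; H → F, G applies, adding F. So (G)⁺ = {F, G, H}.
This closure contains every attribute of R1, so R1 ∩ R2 → R1. The join is lossless.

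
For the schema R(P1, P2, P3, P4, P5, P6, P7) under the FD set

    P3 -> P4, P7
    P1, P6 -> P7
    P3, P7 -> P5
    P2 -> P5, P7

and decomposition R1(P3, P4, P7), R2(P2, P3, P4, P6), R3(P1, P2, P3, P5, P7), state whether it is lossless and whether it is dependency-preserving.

Lossless test (chase): Rows 1 and 2 agree on P3; apply P3→P4, P7 and equate their P4, P7 entries. Rows 1 and 3 agree on P3; apply P3→P4, P7 and equate their P4, P7 entries. Rows 1 and 2 agree on P3, P7; apply P3, P7→P5 and equate their P5 entries. Rows 1 and 3 agree on P3, P7; apply P3, P7→P5 and equate their P5 entries. No row becomes fully distinguished — the join is lossy.
Dependency preservation: the restricted closure of {P1, P6} across the fragments never reaches {P7}, so P1, P6 → P7 cannot be enforced without a join — not preserved.

lossy and not dependency-preserving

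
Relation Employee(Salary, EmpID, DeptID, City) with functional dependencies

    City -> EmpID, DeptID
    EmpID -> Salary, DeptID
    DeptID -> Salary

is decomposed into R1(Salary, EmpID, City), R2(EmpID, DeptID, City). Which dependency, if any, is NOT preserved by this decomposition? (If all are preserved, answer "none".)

Check DeptID → Salary: no single fragment contains all of {Salary, DeptID}, and the restricted closure of {DeptID} across the fragments never reaches {Salary}.
City → EmpID, DeptID is preserved.
EmpID → Salary, DeptID is preserved.

DeptID -> Salary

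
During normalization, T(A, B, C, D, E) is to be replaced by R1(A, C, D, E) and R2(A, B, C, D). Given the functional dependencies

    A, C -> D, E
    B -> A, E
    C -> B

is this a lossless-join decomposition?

Common attributes: R1 ∩ R2 = {A, C, D}.
Closure of {A, C, D}: A, C → D, E applies, adding E; C → B applies, adding B. So (A, C, D)⁺ = {A, B, C, D, E}.
This closure contains every attribute of R1, so R1 ∩ R2 → R1. The join is lossless.

Yes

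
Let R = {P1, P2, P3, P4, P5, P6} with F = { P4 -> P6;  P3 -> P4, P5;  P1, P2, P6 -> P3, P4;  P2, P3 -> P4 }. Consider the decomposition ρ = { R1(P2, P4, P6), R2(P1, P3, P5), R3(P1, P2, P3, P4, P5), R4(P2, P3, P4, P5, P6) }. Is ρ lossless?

Yes

Chase test. Columns are P1, P2, P3, P4, P5, P6; row i has aⱼ where attribute j ∈ Ri, else bᵢⱼ.
Initial tableau (one row per fragment):
  row 1: b11 a2 b13 a4 b15 a6
  row 2: a1 b22 a3 b24 a5 b26
  row 3: a1 a2 a3 a4 a5 b36
  row 4: b41 a2 a3 a4 a5 a6
Rows 1 and 3 agree on P4; apply P4→P6 and equate their P6 entries.
Rows 2 and 3 agree on P3; apply P3→P4, P5 and equate their P4, P5 entries.
Rows 1 and 2 agree on P4; apply P4→P6 and equate their P6 entries.
Row 3 is now all distinguished symbols — the join is lossless.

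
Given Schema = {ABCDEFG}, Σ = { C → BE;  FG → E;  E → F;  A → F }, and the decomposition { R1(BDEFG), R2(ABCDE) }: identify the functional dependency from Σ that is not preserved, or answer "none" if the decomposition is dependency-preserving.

Check A → F: no single fragment contains all of {AF}, and the restricted closure of {A} across the fragments never reaches {F}.
C → BE is preserved.
FG → E is preserved.
E → F is preserved.

A → F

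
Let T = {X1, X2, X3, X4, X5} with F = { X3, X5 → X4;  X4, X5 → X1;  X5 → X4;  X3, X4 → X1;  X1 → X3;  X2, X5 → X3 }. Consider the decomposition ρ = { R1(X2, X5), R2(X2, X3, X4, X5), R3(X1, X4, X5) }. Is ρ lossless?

Chase test. Columns are X1, X2, X3, X4, X5; row i has aⱼ where attribute j ∈ Ri, else bᵢⱼ.
Initial tableau (one row per fragment):
  row 1: b11 a2 b13 b14 a5
  row 2: b21 a2 a3 a4 a5
  row 3: a1 b32 b33 a4 a5
Rows 2 and 3 agree on X4, X5; apply X4, X5→X1 and equate their X1 entries.
Rows 1 and 2 agree on X5; apply X5→X4 and equate their X4 entries.
Rows 2 and 3 agree on X1; apply X1→X3 and equate their X3 entries.
Rows 1 and 2 agree on X2, X5; apply X2, X5→X3 and equate their X3 entries.
Rows 1 and 2 agree on X4, X5; apply X4, X5→X1 and equate their X1 entries.
Row 1 is now all distinguished symbols — the join is lossless.

Yes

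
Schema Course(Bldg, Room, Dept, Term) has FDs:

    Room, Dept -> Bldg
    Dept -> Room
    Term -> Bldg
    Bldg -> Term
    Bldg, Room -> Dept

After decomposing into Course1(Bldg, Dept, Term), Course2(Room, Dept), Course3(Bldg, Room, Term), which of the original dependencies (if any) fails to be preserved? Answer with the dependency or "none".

Check Bldg, Room → Dept: no single fragment contains all of {Bldg, Room, Dept}, and the restricted closure of {Bldg, Room} across the fragments never reaches {Dept}.
Room, Dept → Bldg is preserved.
Dept → Room is preserved.
Term → Bldg is preserved.
Bldg → Term is preserved.

Bldg, Room -> Dept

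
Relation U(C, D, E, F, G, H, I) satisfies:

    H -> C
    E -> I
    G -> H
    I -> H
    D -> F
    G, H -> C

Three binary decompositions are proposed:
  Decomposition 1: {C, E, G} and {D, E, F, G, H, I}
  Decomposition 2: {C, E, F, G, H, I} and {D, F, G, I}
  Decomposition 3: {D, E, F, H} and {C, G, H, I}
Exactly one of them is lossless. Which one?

Decomposition 1: common = {E, G}, closure = {C, E, G, H, I} → lossless.
Decomposition 2: common = {F, G, I}, closure = {C, F, G, H, I} → lossy.
Decomposition 3: common = {H}, closure = {C, H} → lossy.

Decomposition 1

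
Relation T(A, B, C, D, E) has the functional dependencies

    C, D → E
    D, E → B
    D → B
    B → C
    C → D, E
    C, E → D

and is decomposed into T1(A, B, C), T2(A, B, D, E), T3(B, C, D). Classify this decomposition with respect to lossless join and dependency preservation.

Lossless test (chase): Rows 1 and 2 agree on B; apply B→C and equate their C entries. Rows 1 and 2 agree on C; apply C→D, E and equate their D, E entries. Rows 1 and 3 agree on C; apply C→D, E and equate their D, E entries. Row 1 is now all distinguished symbols — the join is lossless.
Dependency preservation: C, D → E; C → D, E; C, E → D are not contained in any single fragment, but the restricted closure of each left-hand side across the fragments still reaches the right-hand side; the remaining FDs each lie inside some fragment. All dependencies are preserved.

lossless and dependency-preserving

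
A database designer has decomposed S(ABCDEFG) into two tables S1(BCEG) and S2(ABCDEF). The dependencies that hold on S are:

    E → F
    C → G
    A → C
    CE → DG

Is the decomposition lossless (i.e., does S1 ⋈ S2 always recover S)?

Common attributes: S1 ∩ S2 = {BCE}.
Closure of {BCE}: E → F applies, adding F; C → G applies, adding G; CE → DG applies, adding D. So (BCE)⁺ = {BCDEFG}.
This closure contains every attribute of S1, so S1 ∩ S2 → S1. The join is lossless.

Yes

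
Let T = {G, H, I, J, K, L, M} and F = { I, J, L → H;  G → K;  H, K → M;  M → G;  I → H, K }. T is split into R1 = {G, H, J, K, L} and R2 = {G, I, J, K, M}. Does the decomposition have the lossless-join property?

No

Common attributes: R1 ∩ R2 = {G, J, K}.
No dependency enlarges {G, J, K}, so (G, J, K)⁺ = {G, J, K}.
The closure contains neither all of R1 = {G, H, J, K, L} nor all of R2 = {G, I, J, K, M}, so the common attributes are not a superkey of either fragment. The join is lossy.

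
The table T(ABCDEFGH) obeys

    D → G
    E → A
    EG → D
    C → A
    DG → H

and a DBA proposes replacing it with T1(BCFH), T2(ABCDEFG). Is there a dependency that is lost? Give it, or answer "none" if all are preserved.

Check DG → H: no single fragment contains all of {DGH}, and the restricted closure of {DG} across the fragments never reaches {H}.
D → G is preserved.
E → A is preserved.
EG → D is preserved.
C → A is preserved.

DG → H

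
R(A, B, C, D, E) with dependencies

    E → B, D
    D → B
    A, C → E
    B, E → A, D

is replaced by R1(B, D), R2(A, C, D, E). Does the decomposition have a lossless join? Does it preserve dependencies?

Lossless test: (D)⁺ = {B, D}, which contains all of one fragment — lossless.
Dependency preservation: E → B, D; B, E → A, D are not contained in any single fragment, but the restricted closure of each left-hand side across the fragments still reaches the right-hand side; the remaining FDs each lie inside some fragment. All dependencies are preserved.

lossless and dependency-preserving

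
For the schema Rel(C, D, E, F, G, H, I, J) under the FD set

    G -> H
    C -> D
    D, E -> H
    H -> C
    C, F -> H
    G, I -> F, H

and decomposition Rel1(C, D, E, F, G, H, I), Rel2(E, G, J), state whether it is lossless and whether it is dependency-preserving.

Lossless test: (E, G)⁺ = {C, D, E, G, H}, which is a superkey of neither fragment — lossy.
Dependency preservation: every FD's attributes lie within a single fragment, so each can be enforced locally — preserved.

lossy but dependency-preserving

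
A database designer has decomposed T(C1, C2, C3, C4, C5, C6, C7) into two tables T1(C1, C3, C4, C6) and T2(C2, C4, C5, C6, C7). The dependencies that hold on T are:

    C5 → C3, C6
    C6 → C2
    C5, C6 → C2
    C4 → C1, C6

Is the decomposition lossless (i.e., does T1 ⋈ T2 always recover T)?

No

Common attributes: T1 ∩ T2 = {C4, C6}.
Closure of {C4, C6}: C6 → C2 applies, adding C2; C4 → C1, C6 applies, adding C1. So (C4, C6)⁺ = {C1, C2, C4, C6}.
The closure contains neither all of T1 = {C1, C3, C4, C6} nor all of T2 = {C2, C4, C5, C6, C7}, so the common attributes are not a superkey of either fragment. The join is lossy.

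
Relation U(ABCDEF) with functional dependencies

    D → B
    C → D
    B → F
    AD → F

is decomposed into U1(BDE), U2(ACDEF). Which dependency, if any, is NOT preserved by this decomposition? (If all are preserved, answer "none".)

B → F

Check B → F: no single fragment contains all of {BF}, and the restricted closure of {B} across the fragments never reaches {F}.
D → B is preserved.
C → D is preserved.
AD → F is preserved.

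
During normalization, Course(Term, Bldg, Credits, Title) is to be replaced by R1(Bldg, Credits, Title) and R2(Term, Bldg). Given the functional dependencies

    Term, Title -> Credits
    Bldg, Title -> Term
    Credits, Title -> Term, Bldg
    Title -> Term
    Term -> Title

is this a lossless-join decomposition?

No

Common attributes: R1 ∩ R2 = {Bldg}.
No dependency enlarges {Bldg}, so (Bldg)⁺ = {Bldg}.
The closure contains neither all of R1 = {Bldg, Credits, Title} nor all of R2 = {Term, Bldg}, so the common attributes are not a superkey of either fragment. The join is lossy.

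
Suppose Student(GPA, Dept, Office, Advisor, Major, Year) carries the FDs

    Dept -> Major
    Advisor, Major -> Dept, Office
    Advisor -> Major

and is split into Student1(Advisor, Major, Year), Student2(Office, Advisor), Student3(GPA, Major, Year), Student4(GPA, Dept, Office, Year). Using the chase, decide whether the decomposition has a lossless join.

Chase test. Columns are GPA, Dept, Office, Advisor, Major, Year; row i has aⱼ where attribute j ∈ Studenti, else bᵢⱼ.
Initial tableau (one row per fragment):
  row 1: b11 b12 b13 a4 a5 a6
  row 2: b21 b22 a3 a4 b25 b26
  row 3: a1 b32 b33 b34 a5 a6
  row 4: a1 a2 a3 b44 b45 a6
Rows 1 and 2 agree on Advisor; apply Advisor→Major and equate their Major entries.
Rows 1 and 2 agree on Advisor, Major; apply Advisor, Major→Dept, Office and equate their Dept, Office entries.
No row becomes fully distinguished — the join is lossy.

No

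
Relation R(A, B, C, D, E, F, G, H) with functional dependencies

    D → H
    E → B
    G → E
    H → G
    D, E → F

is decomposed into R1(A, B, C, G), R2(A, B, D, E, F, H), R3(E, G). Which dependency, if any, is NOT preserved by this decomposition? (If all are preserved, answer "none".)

Check H → G: no single fragment contains all of {G, H}, and the restricted closure of {H} across the fragments never reaches {G}.
D → H is preserved.
E → B is preserved.
G → E is preserved.
D, E → F is preserved.

H → G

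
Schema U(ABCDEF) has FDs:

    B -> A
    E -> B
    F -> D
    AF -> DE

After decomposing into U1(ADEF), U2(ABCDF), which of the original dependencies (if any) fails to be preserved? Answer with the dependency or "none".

Check E → B: no single fragment contains all of {BE}, and the restricted closure of {E} across the fragments never reaches {B}.
B → A is preserved.
F → D is preserved.
AF → DE is preserved.

E -> B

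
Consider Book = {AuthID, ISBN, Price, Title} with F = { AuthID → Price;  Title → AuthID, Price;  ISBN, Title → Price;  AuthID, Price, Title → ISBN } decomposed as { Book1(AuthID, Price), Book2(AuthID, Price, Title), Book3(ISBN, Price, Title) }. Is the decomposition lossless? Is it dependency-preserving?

Lossless test (chase): Rows 2 and 3 agree on Title; apply Title→AuthID, Price and equate their AuthID, Price entries. Rows 2 and 3 agree on AuthID, Price, Title; apply AuthID, Price, Title→ISBN and equate their ISBN entries. Row 2 is now all distinguished symbols — the join is lossless.
Dependency preservation: AuthID, Price, Title → ISBN is not contained in any single fragment, but the restricted closure of its left-hand side across the fragments still reaches the right-hand side; the remaining FDs each lie inside some fragment. All dependencies are preserved.

lossless and dependency-preserving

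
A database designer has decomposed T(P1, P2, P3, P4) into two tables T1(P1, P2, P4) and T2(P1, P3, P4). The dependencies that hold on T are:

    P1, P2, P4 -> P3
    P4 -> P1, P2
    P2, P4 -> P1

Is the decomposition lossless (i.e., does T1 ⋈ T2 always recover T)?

Common attributes: T1 ∩ T2 = {P1, P4}.
Closure of {P1, P4}: P4 → P1, P2 applies, adding P2; P1, P2, P4 → P3 applies, adding P3. So (P1, P4)⁺ = {P1, P2, P3, P4}.
This closure contains every attribute of T1, so T1 ∩ T2 → T1. The join is lossless.

Yes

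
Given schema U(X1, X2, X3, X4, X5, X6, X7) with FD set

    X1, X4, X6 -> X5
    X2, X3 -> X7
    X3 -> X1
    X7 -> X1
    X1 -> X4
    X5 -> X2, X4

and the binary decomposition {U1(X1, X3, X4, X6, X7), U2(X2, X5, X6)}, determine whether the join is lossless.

No

Common attributes: U1 ∩ U2 = {X6}.
No dependency enlarges {X6}, so (X6)⁺ = {X6}.
The closure contains neither all of U1 = {X1, X3, X4, X6, X7} nor all of U2 = {X2, X5, X6}, so the common attributes are not a superkey of either fragment. The join is lossy.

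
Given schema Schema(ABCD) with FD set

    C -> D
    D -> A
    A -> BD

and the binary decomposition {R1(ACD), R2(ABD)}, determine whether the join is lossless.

Yes

Common attributes: R1 ∩ R2 = {AD}.
Closure of {AD}: A → BD applies, adding B. So (AD)⁺ = {ABD}.
This closure contains every attribute of R2, so R1 ∩ R2 → R2. The join is lossless.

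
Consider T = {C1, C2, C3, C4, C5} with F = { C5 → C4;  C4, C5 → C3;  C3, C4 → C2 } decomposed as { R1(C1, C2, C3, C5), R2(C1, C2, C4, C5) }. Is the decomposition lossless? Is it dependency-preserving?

Lossless test: (C1, C2, C5)⁺ = {C1, C2, C3, C4, C5}, which contains all of one fragment — lossless.
Dependency preservation: the restricted closure of {C3, C4} across the fragments never reaches {C2}, so C3, C4 → C2 cannot be enforced without a join — not preserved.

lossless but not dependency-preserving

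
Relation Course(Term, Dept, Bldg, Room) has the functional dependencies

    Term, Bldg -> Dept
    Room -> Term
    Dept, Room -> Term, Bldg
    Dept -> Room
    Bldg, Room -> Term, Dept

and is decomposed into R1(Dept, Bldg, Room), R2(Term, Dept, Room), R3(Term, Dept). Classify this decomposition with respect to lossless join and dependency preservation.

lossless but not dependency-preserving

Lossless test (chase): Rows 1 and 2 agree on Room; apply Room→Term and equate their Term entries. Rows 1 and 2 agree on Dept, Room; apply Dept, Room→Term, Bldg and equate their Term, Bldg entries. Rows 1 and 3 agree on Dept; apply Dept→Room and equate their Room entries. Rows 1 and 3 agree on Dept, Room; apply Dept, Room→Term, Bldg and equate their Term, Bldg entries. Row 1 is now all distinguished symbols — the join is lossless.
Dependency preservation: the restricted closure of {Term, Bldg} across the fragments never reaches {Dept}, so Term, Bldg → Dept cannot be enforced without a join — not preserved.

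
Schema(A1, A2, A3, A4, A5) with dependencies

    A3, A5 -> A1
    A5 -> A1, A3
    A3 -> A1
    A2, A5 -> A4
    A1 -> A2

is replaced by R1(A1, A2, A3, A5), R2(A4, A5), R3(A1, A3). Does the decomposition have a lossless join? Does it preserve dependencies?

Lossless test (chase): Rows 1 and 2 agree on A5; apply A5→A1, A3 and equate their A1, A3 entries. Rows 1 and 2 agree on A1; apply A1→A2 and equate their A2 entries. Rows 1 and 3 agree on A1; apply A1→A2 and equate their A2 entries. Rows 1 and 2 agree on A2, A5; apply A2, A5→A4 and equate their A4 entries. Row 1 is now all distinguished symbols — the join is lossless.
Dependency preservation: A2, A5 → A4 is not contained in any single fragment, but the restricted closure of its left-hand side across the fragments still reaches the right-hand side; the remaining FDs each lie inside some fragment. All dependencies are preserved.

lossless and dependency-preserving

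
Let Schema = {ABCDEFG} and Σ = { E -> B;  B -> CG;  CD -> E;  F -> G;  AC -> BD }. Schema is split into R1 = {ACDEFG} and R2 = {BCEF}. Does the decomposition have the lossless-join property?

Common attributes: R1 ∩ R2 = {CEF}.
Closure of {CEF}: E → B applies, adding B; B → CG applies, adding G. So (CEF)⁺ = {BCEFG}.
This closure contains every attribute of R2, so R1 ∩ R2 → R2. The join is lossless.

Yes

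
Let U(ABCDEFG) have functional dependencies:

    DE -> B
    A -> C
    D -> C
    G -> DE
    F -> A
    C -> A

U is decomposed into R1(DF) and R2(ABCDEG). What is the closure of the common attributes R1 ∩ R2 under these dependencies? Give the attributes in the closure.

ACD

R1 ∩ R2 = {D}.
D → C applies, adding C
C → A applies, adding A
Closure: {ACD}.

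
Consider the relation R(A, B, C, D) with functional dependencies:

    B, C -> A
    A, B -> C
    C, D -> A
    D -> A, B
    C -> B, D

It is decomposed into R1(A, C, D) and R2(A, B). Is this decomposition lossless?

No

Common attributes: R1 ∩ R2 = {A}.
No dependency enlarges {A}, so (A)⁺ = {A}.
The closure contains neither all of R1 = {A, C, D} nor all of R2 = {A, B}, so the common attributes are not a superkey of either fragment. The join is lossy.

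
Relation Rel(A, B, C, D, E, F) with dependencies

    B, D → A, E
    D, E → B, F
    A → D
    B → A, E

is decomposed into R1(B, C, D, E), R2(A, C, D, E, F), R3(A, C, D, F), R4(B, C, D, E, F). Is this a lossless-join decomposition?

Chase test. Columns are A, B, C, D, E, F; row i has aⱼ where attribute j ∈ Ri, else bᵢⱼ.
Initial tableau (one row per fragment):
  row 1: b11 a2 a3 a4 a5 b16
  row 2: a1 b22 a3 a4 a5 a6
  row 3: a1 b32 a3 a4 b35 a6
  row 4: b41 a2 a3 a4 a5 a6
Rows 1 and 4 agree on B, D; apply B, D→A, E and equate their A, E entries.
Rows 1 and 2 agree on D, E; apply D, E→B, F and equate their B, F entries.
Rows 1 and 2 agree on B; apply B→A, E and equate their A, E entries.
Row 1 is now all distinguished symbols — the join is lossless.

Yes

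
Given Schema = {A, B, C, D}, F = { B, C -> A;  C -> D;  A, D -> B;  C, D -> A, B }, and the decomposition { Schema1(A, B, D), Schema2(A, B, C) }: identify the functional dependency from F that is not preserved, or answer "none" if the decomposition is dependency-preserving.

C -> D

Check C → D: no single fragment contains all of {C, D}, and the restricted closure of {C} across the fragments never reaches {D}.
B, C → A is preserved.
A, D → B is preserved.
C, D → A, B is preserved.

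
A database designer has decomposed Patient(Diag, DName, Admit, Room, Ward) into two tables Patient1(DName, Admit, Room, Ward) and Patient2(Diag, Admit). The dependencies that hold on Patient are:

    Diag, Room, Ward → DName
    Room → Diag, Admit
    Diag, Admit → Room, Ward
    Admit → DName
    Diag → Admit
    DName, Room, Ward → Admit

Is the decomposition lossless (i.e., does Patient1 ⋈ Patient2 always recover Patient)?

Common attributes: Patient1 ∩ Patient2 = {Admit}.
Closure of {Admit}: Admit → DName applies, adding DName. So (Admit)⁺ = {DName, Admit}.
The closure contains neither all of Patient1 = {DName, Admit, Room, Ward} nor all of Patient2 = {Diag, Admit}, so the common attributes are not a superkey of either fragment. The join is lossy.

No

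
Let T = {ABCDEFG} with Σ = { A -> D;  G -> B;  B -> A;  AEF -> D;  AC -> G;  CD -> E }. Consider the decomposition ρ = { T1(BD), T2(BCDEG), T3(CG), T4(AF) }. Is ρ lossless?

Chase test. Columns are ABCDEFG; row i has aⱼ where attribute j ∈ Ti, else bᵢⱼ.
Initial tableau (one row per fragment):
  row 1: b11 a2 b13 a4 b15 b16 b17
  row 2: b21 a2 a3 a4 a5 b26 a7
  row 3: b31 b32 a3 b34 b35 b36 a7
  row 4: a1 b42 b43 b44 b45 a6 b47
Rows 2 and 3 agree on G; apply G→B and equate their B entries.
Rows 1 and 2 agree on B; apply B→A and equate their A entries.
Rows 1 and 3 agree on B; apply B→A and equate their A entries.
Rows 1 and 3 agree on A; apply A→D and equate their D entries.
Rows 2 and 3 agree on CD; apply CD→E and equate their E entries.
No row becomes fully distinguished — the join is lossy.

No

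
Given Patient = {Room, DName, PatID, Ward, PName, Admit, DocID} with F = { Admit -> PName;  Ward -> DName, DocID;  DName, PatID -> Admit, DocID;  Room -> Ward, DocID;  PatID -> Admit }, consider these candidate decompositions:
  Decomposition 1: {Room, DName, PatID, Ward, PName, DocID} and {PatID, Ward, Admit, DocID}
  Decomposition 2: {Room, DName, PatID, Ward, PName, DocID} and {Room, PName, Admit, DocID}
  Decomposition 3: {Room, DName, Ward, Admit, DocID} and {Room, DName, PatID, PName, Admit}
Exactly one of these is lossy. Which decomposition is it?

Decomposition 1: common = {PatID, Ward, DocID}, closure = {DName, PatID, Ward, PName, Admit, DocID} → lossless.
Decomposition 2: common = {Room, PName, DocID}, closure = {Room, DName, Ward, PName, DocID} → lossy.
Decomposition 3: common = {Room, DName, Admit}, closure = {Room, DName, Ward, PName, Admit, DocID} → lossless.

Decomposition 2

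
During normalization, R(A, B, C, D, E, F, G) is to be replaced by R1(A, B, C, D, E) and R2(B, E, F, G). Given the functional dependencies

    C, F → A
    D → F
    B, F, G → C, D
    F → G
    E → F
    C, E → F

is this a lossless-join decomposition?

Yes

Common attributes: R1 ∩ R2 = {B, E}.
Closure of {B, E}: E → F applies, adding F; F → G applies, adding G; B, F, G → C, D applies, adding C, D; C, F → A applies, adding A. So (B, E)⁺ = {A, B, C, D, E, F, G}.
This closure contains every attribute of R1, so R1 ∩ R2 → R1. The join is lossless.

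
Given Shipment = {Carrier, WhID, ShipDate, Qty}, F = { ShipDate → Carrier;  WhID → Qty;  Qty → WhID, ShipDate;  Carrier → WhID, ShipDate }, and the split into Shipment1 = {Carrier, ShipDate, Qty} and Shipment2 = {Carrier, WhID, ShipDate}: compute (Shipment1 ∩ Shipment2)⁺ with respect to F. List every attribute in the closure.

Carrier, WhID, ShipDate, Qty

Shipment1 ∩ Shipment2 = {Carrier, ShipDate}.
Carrier → WhID, ShipDate applies, adding WhID
WhID → Qty applies, adding Qty
Closure: {Carrier, WhID, ShipDate, Qty}.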